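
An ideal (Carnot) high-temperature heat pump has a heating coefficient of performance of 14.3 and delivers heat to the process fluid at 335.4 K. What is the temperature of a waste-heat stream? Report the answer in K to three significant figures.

COP_HP = T_H/(T_H − T_C) gives T_H − T_C = T_H/COP.
With T_H = 335.40 K, T_C = 335.40 × (1 − 1/14.3) = 311.95 K.

312 K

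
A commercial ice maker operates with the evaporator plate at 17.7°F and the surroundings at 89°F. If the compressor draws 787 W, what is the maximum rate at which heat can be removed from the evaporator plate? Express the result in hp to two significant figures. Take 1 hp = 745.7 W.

7.1 hp

In absolute terms T_C = 265.21 K and T_H = 304.82 K, so ΔT = 39.61 K.
COP_Carnot = T_C/ΔT = 265.21/39.61 = 6.695.
Q̇_max = COP_Carnot × Ẇ = 6.695 × 787.0 W = 5269 W = 7.066 hp.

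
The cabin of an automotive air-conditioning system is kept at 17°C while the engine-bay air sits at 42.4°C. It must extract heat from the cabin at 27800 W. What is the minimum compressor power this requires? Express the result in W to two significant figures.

2400 W

In absolute terms T_C = 290.15 K and T_H = 315.55 K, so ΔT = 25.40 K.
COP_Carnot = T_C/ΔT = 290.15/25.40 = 11.42.
Ẇ_min = Q̇/COP_Carnot = 27800/11.42 = 2434 W.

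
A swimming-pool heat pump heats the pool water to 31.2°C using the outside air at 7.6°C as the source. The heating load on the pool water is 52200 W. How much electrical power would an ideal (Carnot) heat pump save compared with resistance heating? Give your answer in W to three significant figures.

In absolute terms T_C = 280.75 K and T_H = 304.35 K, so ΔT = 23.60 K.
COP_Carnot = T_H/ΔT = 304.35/23.60 = 12.90.
Resistance heating needs Ẇ_res = Q̇_H = 52200 W; the reversible heat pump needs only Ẇ_hp = Q̇_H/COP = 4048 W.
Saving = 52200 − 4048 = 48150 W.

48200 W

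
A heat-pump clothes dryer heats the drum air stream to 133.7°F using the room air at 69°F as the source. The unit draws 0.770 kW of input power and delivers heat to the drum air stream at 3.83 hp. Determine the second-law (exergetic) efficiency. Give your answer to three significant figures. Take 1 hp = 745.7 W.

0.404

Converting, Q̇_H = 3.830 hp = 2.856 kW, so COP_actual = Q̇_H/Ẇ = 2.856/0.7700 = 3.709.
In absolute terms T_C = 293.71 K and T_H = 329.65 K, so ΔT = 35.94 K.
COP_Carnot = T_H/ΔT = 329.65/35.94 = 9.171.
η_II = COP_actual/COP_Carnot = 3.709/9.171 = 0.4044.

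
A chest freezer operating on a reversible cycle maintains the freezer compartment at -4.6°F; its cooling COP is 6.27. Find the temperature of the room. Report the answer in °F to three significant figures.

COP_R = T_C/(T_H − T_C) gives T_H − T_C = T_C/COP.
With T_C = 252.82 K, T_H = 252.82 × (1 + 1/6.27) = 293.14 K.
Converting, 293.14 K = 67.98°F.

68.0 °F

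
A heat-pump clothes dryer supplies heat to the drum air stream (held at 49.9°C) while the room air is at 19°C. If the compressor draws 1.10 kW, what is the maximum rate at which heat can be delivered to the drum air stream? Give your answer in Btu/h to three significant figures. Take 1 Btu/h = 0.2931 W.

In absolute terms T_C = 292.15 K and T_H = 323.05 K, so ΔT = 30.90 K.
COP_Carnot = T_H/ΔT = 323.05/30.90 = 10.45.
Q̇_max = COP_Carnot × Ẇ = 10.45 × 1.100 kW = 11.50 kW = 39240 Btu/h.

39200 Btu/h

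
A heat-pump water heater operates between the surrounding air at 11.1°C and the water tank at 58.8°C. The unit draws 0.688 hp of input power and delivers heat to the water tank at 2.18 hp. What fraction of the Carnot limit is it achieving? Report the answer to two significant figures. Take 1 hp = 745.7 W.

COP_actual = Q̇_H/Ẇ = 2.180/0.6880 = 3.169.
In absolute terms T_C = 284.25 K and T_H = 331.95 K, so ΔT = 47.70 K.
COP_Carnot = T_H/ΔT = 331.95/47.70 = 6.959.
η_II = COP_actual/COP_Carnot = 3.169/6.959 = 0.4553.

0.46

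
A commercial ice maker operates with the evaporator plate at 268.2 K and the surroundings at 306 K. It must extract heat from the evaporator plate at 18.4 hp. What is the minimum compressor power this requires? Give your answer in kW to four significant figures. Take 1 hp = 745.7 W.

The reservoir spacing is ΔT = 306 − 268.2 = 37.80 K.
COP_Carnot = T_C/ΔT = 268.20/37.80 = 7.095.
Ẇ_min = Q̇/COP_Carnot = 18.40/7.095 = 2.593 hp = 1.934 kW.

1.934 kW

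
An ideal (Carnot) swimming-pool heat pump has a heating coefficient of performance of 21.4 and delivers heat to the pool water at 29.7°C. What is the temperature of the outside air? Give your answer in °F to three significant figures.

COP_HP = T_H/(T_H − T_C) gives T_H − T_C = T_H/COP.
With T_H = 302.85 K, T_C = 302.85 × (1 − 1/21.4) = 288.70 K.
Converting, 288.70 K = 59.99°F.

60.0 °F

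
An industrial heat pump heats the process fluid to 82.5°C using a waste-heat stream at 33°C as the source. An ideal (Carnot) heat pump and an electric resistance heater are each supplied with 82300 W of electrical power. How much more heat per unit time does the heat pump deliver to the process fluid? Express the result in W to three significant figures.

In absolute terms T_C = 306.15 K and T_H = 355.65 K, so ΔT = 49.50 K.
COP_Carnot = T_H/ΔT = 355.65/49.50 = 7.185.
The heat pump delivers Q̇_H = COP × Ẇ = 591300 W; the resistance heater delivers Ẇ = 82300 W.
Extra = (COP − 1)·Ẇ = 509000 W.

509000 W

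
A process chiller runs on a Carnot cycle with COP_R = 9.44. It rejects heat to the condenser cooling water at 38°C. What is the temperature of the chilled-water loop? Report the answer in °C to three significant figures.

For a Carnot refrigerator COP_R = T_C/(T_H − T_C), so T_C = COP·T_H/(1 + COP).
With T_H = 311.15 K, T_C = 9.44 × 311.15/10.44 = 281.35 K.
Converting, 281.35 K = 8.20°C.

8.20 °C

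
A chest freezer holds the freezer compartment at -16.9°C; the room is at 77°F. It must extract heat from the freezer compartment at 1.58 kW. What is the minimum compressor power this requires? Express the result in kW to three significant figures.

In absolute terms T_C = 256.25 K and T_H = 298.15 K, so ΔT = 41.90 K.
COP_Carnot = T_C/ΔT = 256.25/41.90 = 6.116.
Ẇ_min = Q̇/COP_Carnot = 1.580/6.116 = 0.2583 kW.

0.258 kW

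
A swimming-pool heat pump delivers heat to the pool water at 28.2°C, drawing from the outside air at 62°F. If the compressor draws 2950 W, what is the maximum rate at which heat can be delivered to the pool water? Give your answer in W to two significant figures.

In absolute terms T_C = 289.82 K and T_H = 301.35 K, so ΔT = 11.53 K.
COP_Carnot = T_H/ΔT = 301.35/11.53 = 26.13.
Q̇_max = COP_Carnot × Ẇ = 26.13 × 2950 W = 77080 W.

77000 W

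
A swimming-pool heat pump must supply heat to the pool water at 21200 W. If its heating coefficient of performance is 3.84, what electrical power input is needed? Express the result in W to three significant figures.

5520 W

Ẇ = Q̇_H/COP_HP = 21200/3.84 = 5521 W.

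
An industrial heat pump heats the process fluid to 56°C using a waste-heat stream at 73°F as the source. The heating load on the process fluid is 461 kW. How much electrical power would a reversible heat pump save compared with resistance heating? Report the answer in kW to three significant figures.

In absolute terms T_C = 295.93 K and T_H = 329.15 K, so ΔT = 33.22 K.
COP_Carnot = T_H/ΔT = 329.15/33.22 = 9.908.
Resistance heating needs Ẇ_res = Q̇_H = 461.0 kW; the reversible heat pump needs only Ẇ_hp = Q̇_H/COP = 46.53 kW.
Saving = 461.0 − 46.53 = 414.5 kW.

414 kW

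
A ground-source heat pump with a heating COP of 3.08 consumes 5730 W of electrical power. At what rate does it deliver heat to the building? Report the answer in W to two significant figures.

Q̇_H = COP_HP × Ẇ = 3.08 × 5730 = 17650 W.

18000 W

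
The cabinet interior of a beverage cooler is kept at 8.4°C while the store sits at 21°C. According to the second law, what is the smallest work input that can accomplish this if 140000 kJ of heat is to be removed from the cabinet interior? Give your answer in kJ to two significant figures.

6300 kJ

In absolute terms T_C = 281.55 K and T_H = 294.15 K, so ΔT = 12.60 K.
The reversible limit is COP_R = T_C/ΔT = 22.35, so W_min = Q_C/COP = Q_C·ΔT/T_C.
W_min = 140000 × 12.60/281.55 = 6265 kJ.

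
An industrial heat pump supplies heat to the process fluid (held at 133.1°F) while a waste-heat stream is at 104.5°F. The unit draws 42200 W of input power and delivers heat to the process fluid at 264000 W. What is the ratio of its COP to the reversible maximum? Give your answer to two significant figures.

0.30

COP_actual = Q̇_H/Ẇ = 264000/42200 = 6.256.
In absolute terms T_C = 313.43 K and T_H = 329.32 K, so ΔT = 15.89 K.
COP_Carnot = T_H/ΔT = 329.32/15.89 = 20.73.
η_II = COP_actual/COP_Carnot = 6.256/20.73 = 0.3018.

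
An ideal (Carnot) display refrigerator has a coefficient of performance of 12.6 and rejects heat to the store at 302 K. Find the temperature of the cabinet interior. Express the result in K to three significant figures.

280 K

For a Carnot refrigerator COP_R = T_C/(T_H − T_C), so T_C = COP·T_H/(1 + COP).
With T_H = 302.00 K, T_C = 12.6 × 302.00/13.60 = 279.79 K.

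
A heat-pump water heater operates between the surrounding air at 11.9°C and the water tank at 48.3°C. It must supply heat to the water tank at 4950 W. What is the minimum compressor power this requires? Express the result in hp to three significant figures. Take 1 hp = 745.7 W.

0.752 hp

In absolute terms T_C = 285.05 K and T_H = 321.45 K, so ΔT = 36.40 K.
COP_Carnot = T_H/ΔT = 321.45/36.40 = 8.831.
Ẇ_min = Q̇/COP_Carnot = 4950/8.831 = 560.5 W = 0.7517 hp.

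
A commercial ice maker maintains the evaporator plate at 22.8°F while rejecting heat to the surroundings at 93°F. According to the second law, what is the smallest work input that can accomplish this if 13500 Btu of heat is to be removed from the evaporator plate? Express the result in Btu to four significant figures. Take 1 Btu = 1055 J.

1964 Btu

In absolute terms T_C = 268.04 K and T_H = 307.04 K, so ΔT = 39.00 K.
The reversible limit is COP_R = T_C/ΔT = 6.873, so W_min = Q_C/COP = Q_C·ΔT/T_C.
W_min = 13500 × 39.00/268.04 = 1964 Btu.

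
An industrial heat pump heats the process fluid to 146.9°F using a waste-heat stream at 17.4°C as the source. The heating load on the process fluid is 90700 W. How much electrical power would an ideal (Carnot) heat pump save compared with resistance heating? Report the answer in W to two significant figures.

In absolute terms T_C = 290.55 K and T_H = 336.98 K, so ΔT = 46.43 K.
COP_Carnot = T_H/ΔT = 336.98/46.43 = 7.257.
Resistance heating needs Ẇ_res = Q̇_H = 90700 W; the reversible heat pump needs only Ẇ_hp = Q̇_H/COP = 12500 W.
Saving = 90700 − 12500 = 78200 W.

78000 W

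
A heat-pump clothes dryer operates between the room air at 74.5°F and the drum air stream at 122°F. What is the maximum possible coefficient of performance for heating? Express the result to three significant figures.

In absolute terms T_C = 296.76 K and T_H = 323.15 K, so ΔT = 26.39 K.
For a reversible cycle, COP_Carnot = T_H/ΔT = 323.15/26.39 = 12.25.

12.2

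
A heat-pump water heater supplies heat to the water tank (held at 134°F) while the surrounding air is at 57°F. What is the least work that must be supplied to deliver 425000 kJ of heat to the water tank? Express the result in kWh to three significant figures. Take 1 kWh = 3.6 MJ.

15.3 kWh

In absolute terms T_C = 287.04 K and T_H = 329.82 K, so ΔT = 42.78 K.
The reversible limit is COP_HP = T_H/ΔT = 7.710, so W_min = Q_H/COP = Q_H·ΔT/T_H.
W_min = 425000 × 42.78/329.82 = 55120 kJ = 15.31 kWh.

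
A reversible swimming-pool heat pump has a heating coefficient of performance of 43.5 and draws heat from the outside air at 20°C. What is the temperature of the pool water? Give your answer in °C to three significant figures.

COP_HP = T_H/(T_H − T_C) rearranges to T_H = COP·T_C/(COP − 1).
With T_C = 293.15 K, T_H = 43.5 × 293.15/42.50 = 300.05 K.
Converting, 300.05 K = 26.90°C.

26.9 °C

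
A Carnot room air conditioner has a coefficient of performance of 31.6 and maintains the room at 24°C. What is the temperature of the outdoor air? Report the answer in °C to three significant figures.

33.4 °C

COP_R = T_C/(T_H − T_C) gives T_H − T_C = T_C/COP.
With T_C = 297.15 K, T_H = 297.15 × (1 + 1/31.6) = 306.55 K.
Converting, 306.55 K = 33.40°C.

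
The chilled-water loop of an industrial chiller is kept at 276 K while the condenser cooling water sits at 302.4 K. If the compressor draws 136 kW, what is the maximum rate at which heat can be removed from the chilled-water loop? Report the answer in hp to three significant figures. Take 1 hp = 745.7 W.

The reservoir spacing is ΔT = 302.4 − 276 = 26.40 K.
COP_Carnot = T_C/ΔT = 276.00/26.40 = 10.45.
Q̇_max = COP_Carnot × Ẇ = 10.45 × 136.0 kW = 1422 kW = 1907 hp.

1910 hp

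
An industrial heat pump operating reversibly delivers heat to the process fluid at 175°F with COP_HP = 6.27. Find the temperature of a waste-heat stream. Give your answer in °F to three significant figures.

73.8 °F

COP_HP = T_H/(T_H − T_C) gives T_H − T_C = T_H/COP.
With T_H = 352.59 K, T_C = 352.59 × (1 − 1/6.27) = 296.36 K.
Converting, 296.36 K = 73.78°F.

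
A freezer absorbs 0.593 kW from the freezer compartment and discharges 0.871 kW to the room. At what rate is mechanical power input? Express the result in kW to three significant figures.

0.278 kW

For a cyclic device the first law requires Q̇_H = Q̇_C + Ẇ.
Ẇ = Q̇_H − Q̇_C = 0.2780 kW.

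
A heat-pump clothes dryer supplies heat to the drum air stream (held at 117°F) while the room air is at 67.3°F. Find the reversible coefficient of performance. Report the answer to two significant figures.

In absolute terms T_C = 292.76 K and T_H = 320.37 K, so ΔT = 27.61 K.
For a reversible cycle, COP_Carnot = T_H/ΔT = 320.37/27.61 = 11.60.

12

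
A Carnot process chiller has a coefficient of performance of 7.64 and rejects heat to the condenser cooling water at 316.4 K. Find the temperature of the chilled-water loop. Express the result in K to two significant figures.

280 K

For a Carnot refrigerator COP_R = T_C/(T_H − T_C), so T_C = COP·T_H/(1 + COP).
With T_H = 316.40 K, T_C = 7.64 × 316.40/8.640 = 279.78 K.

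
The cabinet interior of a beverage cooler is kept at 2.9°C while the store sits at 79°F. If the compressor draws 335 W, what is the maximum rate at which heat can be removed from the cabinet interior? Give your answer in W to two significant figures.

4000 W

In absolute terms T_C = 276.05 K and T_H = 299.26 K, so ΔT = 23.21 K.
COP_Carnot = T_C/ΔT = 276.05/23.21 = 11.89.
Q̇_max = COP_Carnot × Ẇ = 11.89 × 335.0 W = 3984 W.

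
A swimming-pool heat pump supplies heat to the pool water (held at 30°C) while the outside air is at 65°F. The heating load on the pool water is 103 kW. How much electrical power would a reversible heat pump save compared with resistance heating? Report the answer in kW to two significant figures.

99 kW

In absolute terms T_C = 291.48 K and T_H = 303.15 K, so ΔT = 11.67 K.
COP_Carnot = T_H/ΔT = 303.15/11.67 = 25.98.
Resistance heating needs Ẇ_res = Q̇_H = 103.0 kW; the reversible heat pump needs only Ẇ_hp = Q̇_H/COP = 3.964 kW.
Saving = 103.0 − 3.964 = 99.04 kW.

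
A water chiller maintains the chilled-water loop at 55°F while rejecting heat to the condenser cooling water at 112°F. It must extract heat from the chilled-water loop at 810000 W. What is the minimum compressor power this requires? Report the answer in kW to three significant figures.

In absolute terms T_C = 285.93 K and T_H = 317.59 K, so ΔT = 31.67 K.
COP_Carnot = T_C/ΔT = 285.93/31.67 = 9.029.
Ẇ_min = Q̇/COP_Carnot = 810000/9.029 = 89710 W = 89.71 kW.

89.7 kW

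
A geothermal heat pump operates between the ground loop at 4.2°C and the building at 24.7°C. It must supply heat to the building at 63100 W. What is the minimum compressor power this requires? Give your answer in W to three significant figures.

4340 W

In absolute terms T_C = 277.35 K and T_H = 297.85 K, so ΔT = 20.50 K.
COP_Carnot = T_H/ΔT = 297.85/20.50 = 14.53.
Ẇ_min = Q̇/COP_Carnot = 63100/14.53 = 4343 W.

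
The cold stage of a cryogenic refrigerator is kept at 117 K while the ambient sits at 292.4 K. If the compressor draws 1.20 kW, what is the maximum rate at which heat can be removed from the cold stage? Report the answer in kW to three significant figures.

0.800 kW

The reservoir spacing is ΔT = 292.4 − 117 = 175.4 K.
COP_Carnot = T_C/ΔT = 117.00/175.4 = 0.6670.
Q̇_max = COP_Carnot × Ẇ = 0.6670 × 1.200 kW = 0.8005 kW.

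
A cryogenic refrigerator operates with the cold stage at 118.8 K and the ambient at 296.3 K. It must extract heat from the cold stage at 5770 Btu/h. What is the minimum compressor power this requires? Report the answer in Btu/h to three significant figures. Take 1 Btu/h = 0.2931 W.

The reservoir spacing is ΔT = 296.3 − 118.8 = 177.5 K.
COP_Carnot = T_C/ΔT = 118.80/177.5 = 0.6693.
Ẇ_min = Q̇/COP_Carnot = 5770/0.6693 = 8621 Btu/h.

8620 Btu/h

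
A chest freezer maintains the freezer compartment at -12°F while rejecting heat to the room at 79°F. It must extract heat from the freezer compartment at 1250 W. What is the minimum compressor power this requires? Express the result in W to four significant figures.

In absolute terms T_C = 248.71 K and T_H = 299.26 K, so ΔT = 50.56 K.
COP_Carnot = T_C/ΔT = 248.71/50.56 = 4.919.
Ẇ_min = Q̇/COP_Carnot = 1250/4.919 = 254.1 W.

254.1 W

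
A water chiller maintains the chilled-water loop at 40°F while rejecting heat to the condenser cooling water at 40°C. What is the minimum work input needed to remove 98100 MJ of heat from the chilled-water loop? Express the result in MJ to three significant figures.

In absolute terms T_C = 277.59 K and T_H = 313.15 K, so ΔT = 35.56 K.
The reversible limit is COP_R = T_C/ΔT = 7.807, so W_min = Q_C/COP = Q_C·ΔT/T_C.
W_min = 98100 × 35.56/277.59 = 12570 MJ.

12600 MJ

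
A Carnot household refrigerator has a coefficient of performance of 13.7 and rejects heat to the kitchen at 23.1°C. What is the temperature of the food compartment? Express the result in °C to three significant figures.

For a Carnot refrigerator COP_R = T_C/(T_H − T_C), so T_C = COP·T_H/(1 + COP).
With T_H = 296.25 K, T_C = 13.7 × 296.25/14.70 = 276.10 K.
Converting, 276.10 K = 2.95°C.

2.95 °C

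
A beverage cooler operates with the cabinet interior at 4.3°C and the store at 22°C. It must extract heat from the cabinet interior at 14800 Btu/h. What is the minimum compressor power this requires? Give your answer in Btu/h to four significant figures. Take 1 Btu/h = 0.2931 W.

In absolute terms T_C = 277.45 K and T_H = 295.15 K, so ΔT = 17.70 K.
COP_Carnot = T_C/ΔT = 277.45/17.70 = 15.68.
Ẇ_min = Q̇/COP_Carnot = 14800/15.68 = 944.2 Btu/h.

944.2 Btu/h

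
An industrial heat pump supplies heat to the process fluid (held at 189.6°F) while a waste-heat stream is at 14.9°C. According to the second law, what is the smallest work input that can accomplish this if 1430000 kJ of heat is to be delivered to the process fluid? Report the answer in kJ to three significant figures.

In absolute terms T_C = 288.05 K and T_H = 360.71 K, so ΔT = 72.66 K.
The reversible limit is COP_HP = T_H/ΔT = 4.965, so W_min = Q_H/COP = Q_H·ΔT/T_H.
W_min = 1430000 × 72.66/360.71 = 288000 kJ.

288000 kJ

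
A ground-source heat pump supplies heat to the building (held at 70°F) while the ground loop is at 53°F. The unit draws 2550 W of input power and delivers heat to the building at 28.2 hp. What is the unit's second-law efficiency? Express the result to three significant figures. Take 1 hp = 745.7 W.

0.265

Converting, Q̇_H = 28.20 hp = 21030 W, so COP_actual = Q̇_H/Ẇ = 21030/2550 = 8.247.
In absolute terms T_C = 284.82 K and T_H = 294.26 K, so ΔT = 9.444 K.
COP_Carnot = T_H/ΔT = 294.26/9.444 = 31.16.
η_II = COP_actual/COP_Carnot = 8.247/31.16 = 0.2647.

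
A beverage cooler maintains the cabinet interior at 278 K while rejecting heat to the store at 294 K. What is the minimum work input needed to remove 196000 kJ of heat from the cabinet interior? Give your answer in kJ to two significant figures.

The reservoir spacing is ΔT = 294 − 278 = 16.00 K.
The reversible limit is COP_R = T_C/ΔT = 17.38, so W_min = Q_C/COP = Q_C·ΔT/T_C.
W_min = 196000 × 16.00/278.00 = 11280 kJ.

11000 kJ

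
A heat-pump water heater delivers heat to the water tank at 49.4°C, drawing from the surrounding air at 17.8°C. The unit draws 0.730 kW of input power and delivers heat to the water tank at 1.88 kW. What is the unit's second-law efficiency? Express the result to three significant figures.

0.252

COP_actual = Q̇_H/Ẇ = 1.880/0.7300 = 2.575.
In absolute terms T_C = 290.95 K and T_H = 322.55 K, so ΔT = 31.60 K.
COP_Carnot = T_H/ΔT = 322.55/31.60 = 10.21.
η_II = COP_actual/COP_Carnot = 2.575/10.21 = 0.2523.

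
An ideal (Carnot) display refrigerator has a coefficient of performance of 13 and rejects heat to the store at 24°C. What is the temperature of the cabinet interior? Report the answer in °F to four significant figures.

For a Carnot refrigerator COP_R = T_C/(T_H − T_C), so T_C = COP·T_H/(1 + COP).
With T_H = 297.15 K, T_C = 13 × 297.15/14.00 = 275.93 K.
Converting, 275.93 K = 37.00°F.

37.00 °F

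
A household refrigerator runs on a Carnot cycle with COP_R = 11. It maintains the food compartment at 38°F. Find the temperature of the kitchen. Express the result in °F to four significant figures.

COP_R = T_C/(T_H − T_C) gives T_H − T_C = T_C/COP.
With T_C = 276.48 K, T_H = 276.48 × (1 + 1/11) = 301.62 K.
Converting, 301.62 K = 83.24°F.

83.24 °F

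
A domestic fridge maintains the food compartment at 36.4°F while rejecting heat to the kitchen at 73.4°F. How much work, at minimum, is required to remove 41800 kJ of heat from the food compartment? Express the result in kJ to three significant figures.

3120 kJ

In absolute terms T_C = 275.59 K and T_H = 296.15 K, so ΔT = 20.56 K.
The reversible limit is COP_R = T_C/ΔT = 13.41, so W_min = Q_C/COP = Q_C·ΔT/T_C.
W_min = 41800 × 20.56/275.59 = 3118 kJ.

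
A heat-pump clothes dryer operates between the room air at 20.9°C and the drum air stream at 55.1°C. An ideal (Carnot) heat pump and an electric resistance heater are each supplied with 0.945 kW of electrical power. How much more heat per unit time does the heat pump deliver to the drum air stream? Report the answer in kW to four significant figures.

8.125 kW

In absolute terms T_C = 294.05 K and T_H = 328.25 K, so ΔT = 34.20 K.
COP_Carnot = T_H/ΔT = 328.25/34.20 = 9.598.
The heat pump delivers Q̇_H = COP × Ẇ = 9.070 kW; the resistance heater delivers Ẇ = 0.9450 kW.
Extra = (COP − 1)·Ẇ = 8.125 kW.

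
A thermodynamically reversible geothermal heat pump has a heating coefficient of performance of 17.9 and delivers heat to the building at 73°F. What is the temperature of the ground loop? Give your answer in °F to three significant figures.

COP_HP = T_H/(T_H − T_C) gives T_H − T_C = T_H/COP.
With T_H = 295.93 K, T_C = 295.93 × (1 − 1/17.9) = 279.40 K.
Converting, 279.40 K = 43.24°F.

43.2 °F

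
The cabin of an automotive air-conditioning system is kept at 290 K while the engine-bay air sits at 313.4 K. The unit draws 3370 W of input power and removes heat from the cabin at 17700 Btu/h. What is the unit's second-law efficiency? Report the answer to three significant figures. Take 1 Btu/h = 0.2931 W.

0.124

Converting, Q̇_C = 17700 Btu/h = 5188 W, so COP_actual = Q̇_C/Ẇ = 5188/3370 = 1.539.
The reservoir spacing is ΔT = 313.4 − 290 = 23.40 K.
COP_Carnot = T_C/ΔT = 290.00/23.40 = 12.39.
η_II = COP_actual/COP_Carnot = 1.539/12.39 = 0.1242.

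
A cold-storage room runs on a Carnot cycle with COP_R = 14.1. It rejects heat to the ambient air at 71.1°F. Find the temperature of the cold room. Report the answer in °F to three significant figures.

35.9 °F

For a Carnot refrigerator COP_R = T_C/(T_H − T_C), so T_C = COP·T_H/(1 + COP).
With T_H = 294.87 K, T_C = 14.1 × 294.87/15.10 = 275.34 K.
Converting, 275.34 K = 35.95°F.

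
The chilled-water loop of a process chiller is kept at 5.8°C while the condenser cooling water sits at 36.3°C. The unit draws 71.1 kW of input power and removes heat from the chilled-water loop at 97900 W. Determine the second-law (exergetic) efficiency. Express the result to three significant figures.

0.151

Converting, Q̇_C = 97900 W = 97.90 kW, so COP_actual = Q̇_C/Ẇ = 97.90/71.10 = 1.377.
In absolute terms T_C = 278.95 K and T_H = 309.45 K, so ΔT = 30.50 K.
COP_Carnot = T_C/ΔT = 278.95/30.50 = 9.146.
η_II = COP_actual/COP_Carnot = 1.377/9.146 = 0.1506.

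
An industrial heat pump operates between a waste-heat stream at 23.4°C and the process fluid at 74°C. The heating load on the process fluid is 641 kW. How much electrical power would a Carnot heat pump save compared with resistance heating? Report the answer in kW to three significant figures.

548 kW

In absolute terms T_C = 296.55 K and T_H = 347.15 K, so ΔT = 50.60 K.
COP_Carnot = T_H/ΔT = 347.15/50.60 = 6.861.
Resistance heating needs Ẇ_res = Q̇_H = 641.0 kW; the reversible heat pump needs only Ẇ_hp = Q̇_H/COP = 93.43 kW.
Saving = 641.0 − 93.43 = 547.6 kW.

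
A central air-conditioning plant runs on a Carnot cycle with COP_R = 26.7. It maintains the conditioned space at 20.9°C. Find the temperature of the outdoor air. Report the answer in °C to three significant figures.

31.9 °C

COP_R = T_C/(T_H − T_C) gives T_H − T_C = T_C/COP.
With T_C = 294.05 K, T_H = 294.05 × (1 + 1/26.7) = 305.06 K.
Converting, 305.06 K = 31.91°C.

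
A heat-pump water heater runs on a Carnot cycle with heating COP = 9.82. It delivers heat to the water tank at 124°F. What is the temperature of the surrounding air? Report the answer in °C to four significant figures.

COP_HP = T_H/(T_H − T_C) gives T_H − T_C = T_H/COP.
With T_H = 324.26 K, T_C = 324.26 × (1 − 1/9.82) = 291.24 K.
Converting, 291.24 K = 18.09°C.

18.09 °C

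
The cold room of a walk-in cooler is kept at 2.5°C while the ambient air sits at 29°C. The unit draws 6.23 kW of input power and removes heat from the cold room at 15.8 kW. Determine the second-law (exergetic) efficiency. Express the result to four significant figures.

0.2438

COP_actual = Q̇_C/Ẇ = 15.80/6.230 = 2.536.
In absolute terms T_C = 275.65 K and T_H = 302.15 K, so ΔT = 26.50 K.
COP_Carnot = T_C/ΔT = 275.65/26.50 = 10.40.
η_II = COP_actual/COP_Carnot = 2.536/10.40 = 0.2438.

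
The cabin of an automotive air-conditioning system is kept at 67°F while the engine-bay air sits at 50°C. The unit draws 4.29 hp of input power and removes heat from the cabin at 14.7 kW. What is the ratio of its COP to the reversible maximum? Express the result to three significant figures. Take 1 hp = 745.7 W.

0.480

Converting, Q̇_C = 14.70 kW = 19.71 hp, so COP_actual = Q̇_C/Ẇ = 19.71/4.290 = 4.595.
In absolute terms T_C = 292.59 K and T_H = 323.15 K, so ΔT = 30.56 K.
COP_Carnot = T_C/ΔT = 292.59/30.56 = 9.576.
η_II = COP_actual/COP_Carnot = 4.595/9.576 = 0.4799.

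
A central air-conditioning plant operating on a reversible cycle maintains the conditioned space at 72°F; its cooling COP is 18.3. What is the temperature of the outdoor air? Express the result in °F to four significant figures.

101.1 °F

COP_R = T_C/(T_H − T_C) gives T_H − T_C = T_C/COP.
With T_C = 295.37 K, T_H = 295.37 × (1 + 1/18.3) = 311.51 K.
Converting, 311.51 K = 101.05°F.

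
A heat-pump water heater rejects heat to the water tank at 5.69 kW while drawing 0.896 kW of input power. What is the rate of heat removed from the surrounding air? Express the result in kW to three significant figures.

4.79 kW

For a cyclic device the first law requires Q̇_H = Q̇_C + Ẇ.
Q̇_C = Q̇_H − Ẇ = 4.794 kW.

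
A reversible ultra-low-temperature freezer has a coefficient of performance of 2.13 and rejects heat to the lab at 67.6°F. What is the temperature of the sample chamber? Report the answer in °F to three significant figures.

For a Carnot refrigerator COP_R = T_C/(T_H − T_C), so T_C = COP·T_H/(1 + COP).
With T_H = 292.93 K, T_C = 2.13 × 292.93/3.130 = 199.34 K.
Converting, 199.34 K = -100.86°F.

-101 °F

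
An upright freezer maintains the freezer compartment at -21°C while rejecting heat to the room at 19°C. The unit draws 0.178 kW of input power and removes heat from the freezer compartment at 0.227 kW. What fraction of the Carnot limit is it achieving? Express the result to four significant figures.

0.2023

COP_actual = Q̇_C/Ẇ = 0.2270/0.1780 = 1.275.
In absolute terms T_C = 252.15 K and T_H = 292.15 K, so ΔT = 40.00 K.
COP_Carnot = T_C/ΔT = 252.15/40.00 = 6.304.
η_II = COP_actual/COP_Carnot = 1.275/6.304 = 0.2023.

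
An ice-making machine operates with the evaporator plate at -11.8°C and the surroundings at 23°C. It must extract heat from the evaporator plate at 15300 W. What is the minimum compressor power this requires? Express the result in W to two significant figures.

2000 W

In absolute terms T_C = 261.35 K and T_H = 296.15 K, so ΔT = 34.80 K.
COP_Carnot = T_C/ΔT = 261.35/34.80 = 7.510.
Ẇ_min = Q̇/COP_Carnot = 15300/7.510 = 2037 W.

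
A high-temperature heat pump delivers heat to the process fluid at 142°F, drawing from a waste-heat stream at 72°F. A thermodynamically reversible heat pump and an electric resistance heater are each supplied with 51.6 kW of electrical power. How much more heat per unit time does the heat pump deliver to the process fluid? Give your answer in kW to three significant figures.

In absolute terms T_C = 295.37 K and T_H = 334.26 K, so ΔT = 38.89 K.
COP_Carnot = T_H/ΔT = 334.26/38.89 = 8.595.
The heat pump delivers Q̇_H = COP × Ẇ = 443.5 kW; the resistance heater delivers Ẇ = 51.60 kW.
Extra = (COP − 1)·Ẇ = 391.9 kW.

392 kW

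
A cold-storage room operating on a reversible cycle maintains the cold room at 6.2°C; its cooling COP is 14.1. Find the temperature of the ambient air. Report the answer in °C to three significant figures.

26.0 °C

COP_R = T_C/(T_H − T_C) gives T_H − T_C = T_C/COP.
With T_C = 279.35 K, T_H = 279.35 × (1 + 1/14.1) = 299.16 K.
Converting, 299.16 K = 26.01°C.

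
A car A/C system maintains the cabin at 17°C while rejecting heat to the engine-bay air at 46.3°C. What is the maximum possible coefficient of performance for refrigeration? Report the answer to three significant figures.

9.90

In absolute terms T_C = 290.15 K and T_H = 319.45 K, so ΔT = 29.30 K.
For a reversible cycle, COP_Carnot = T_C/ΔT = 290.15/29.30 = 9.903.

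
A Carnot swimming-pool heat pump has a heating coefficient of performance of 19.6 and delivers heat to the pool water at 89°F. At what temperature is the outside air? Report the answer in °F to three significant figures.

61.0 °F

COP_HP = T_H/(T_H − T_C) gives T_H − T_C = T_H/COP.
With T_H = 304.82 K, T_C = 304.82 × (1 − 1/19.6) = 289.26 K.
Converting, 289.26 K = 61.01°F.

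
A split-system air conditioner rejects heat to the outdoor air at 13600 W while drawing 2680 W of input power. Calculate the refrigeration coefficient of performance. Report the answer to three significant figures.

4.07

The first law gives Q̇_H = Q̇_C + Ẇ, so the three rates are Q̇_C = 10920, Q̇_H = 13600, Ẇ = 2680 W.
COP_R = Q̇_C/Ẇ = 10920/2680 = 4.075.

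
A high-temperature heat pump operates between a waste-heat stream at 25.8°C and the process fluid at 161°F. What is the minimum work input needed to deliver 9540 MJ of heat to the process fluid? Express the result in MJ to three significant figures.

1270 MJ

In absolute terms T_C = 298.95 K and T_H = 344.82 K, so ΔT = 45.87 K.
The reversible limit is COP_HP = T_H/ΔT = 7.518, so W_min = Q_H/COP = Q_H·ΔT/T_H.
W_min = 9540 × 45.87/344.82 = 1269 MJ.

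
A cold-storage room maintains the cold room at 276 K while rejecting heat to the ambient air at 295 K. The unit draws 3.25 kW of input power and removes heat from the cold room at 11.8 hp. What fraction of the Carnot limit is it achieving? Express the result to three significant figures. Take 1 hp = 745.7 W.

Converting, Q̇_C = 11.80 hp = 8.799 kW, so COP_actual = Q̇_C/Ẇ = 8.799/3.250 = 2.707.
The reservoir spacing is ΔT = 295 − 276 = 19.00 K.
COP_Carnot = T_C/ΔT = 276.00/19.00 = 14.53.
η_II = COP_actual/COP_Carnot = 2.707/14.53 = 0.1864.

0.186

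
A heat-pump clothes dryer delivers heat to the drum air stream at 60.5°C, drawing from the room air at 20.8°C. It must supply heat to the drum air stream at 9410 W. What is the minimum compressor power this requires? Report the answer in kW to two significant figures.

In absolute terms T_C = 293.95 K and T_H = 333.65 K, so ΔT = 39.70 K.
COP_Carnot = T_H/ΔT = 333.65/39.70 = 8.404.
Ẇ_min = Q̇/COP_Carnot = 9410/8.404 = 1120 W = 1.120 kW.

1.1 kW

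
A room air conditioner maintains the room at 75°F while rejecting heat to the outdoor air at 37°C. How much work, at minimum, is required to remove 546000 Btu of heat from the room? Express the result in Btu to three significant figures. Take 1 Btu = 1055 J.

In absolute terms T_C = 297.04 K and T_H = 310.15 K, so ΔT = 13.11 K.
The reversible limit is COP_R = T_C/ΔT = 22.66, so W_min = Q_C/COP = Q_C·ΔT/T_C.
W_min = 546000 × 13.11/297.04 = 24100 Btu.

24100 Btu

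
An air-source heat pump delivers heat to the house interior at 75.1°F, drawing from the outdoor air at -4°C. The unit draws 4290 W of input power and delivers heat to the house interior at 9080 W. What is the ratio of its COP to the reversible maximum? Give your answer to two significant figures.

0.20

COP_actual = Q̇_H/Ẇ = 9080/4290 = 2.117.
In absolute terms T_C = 269.15 K and T_H = 297.09 K, so ΔT = 27.94 K.
COP_Carnot = T_H/ΔT = 297.09/27.94 = 10.63.
η_II = COP_actual/COP_Carnot = 2.117/10.63 = 0.1991.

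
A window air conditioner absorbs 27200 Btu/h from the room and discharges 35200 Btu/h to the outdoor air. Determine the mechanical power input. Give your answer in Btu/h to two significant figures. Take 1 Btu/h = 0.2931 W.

For a cyclic device the first law requires Q̇_H = Q̇_C + Ẇ.
Ẇ = Q̇_H − Q̇_C = 8000 Btu/h.

8000 Btu/h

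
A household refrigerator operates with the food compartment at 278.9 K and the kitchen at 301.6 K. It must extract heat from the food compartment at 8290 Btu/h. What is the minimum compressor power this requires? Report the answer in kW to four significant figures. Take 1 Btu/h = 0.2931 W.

0.1978 kW

The reservoir spacing is ΔT = 301.6 − 278.9 = 22.70 K.
COP_Carnot = T_C/ΔT = 278.90/22.70 = 12.29.
Ẇ_min = Q̇/COP_Carnot = 8290/12.29 = 674.7 Btu/h = 0.1978 kW.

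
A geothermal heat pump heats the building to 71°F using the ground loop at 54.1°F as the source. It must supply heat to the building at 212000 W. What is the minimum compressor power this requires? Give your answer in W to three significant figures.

6750 W

In absolute terms T_C = 285.43 K and T_H = 294.82 K, so ΔT = 9.389 K.
COP_Carnot = T_H/ΔT = 294.82/9.389 = 31.40.
Ẇ_min = Q̇/COP_Carnot = 212000/31.40 = 6751 W.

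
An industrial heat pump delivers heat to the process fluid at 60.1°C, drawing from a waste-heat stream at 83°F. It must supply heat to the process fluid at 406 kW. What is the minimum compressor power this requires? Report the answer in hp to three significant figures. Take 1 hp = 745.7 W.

51.9 hp

In absolute terms T_C = 301.48 K and T_H = 333.25 K, so ΔT = 31.77 K.
COP_Carnot = T_H/ΔT = 333.25/31.77 = 10.49.
Ẇ_min = Q̇/COP_Carnot = 406.0/10.49 = 38.70 kW = 51.90 hp.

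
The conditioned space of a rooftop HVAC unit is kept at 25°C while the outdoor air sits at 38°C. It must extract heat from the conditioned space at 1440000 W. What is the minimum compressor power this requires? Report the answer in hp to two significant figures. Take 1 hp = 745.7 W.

In absolute terms T_C = 298.15 K and T_H = 311.15 K, so ΔT = 13.00 K.
COP_Carnot = T_C/ΔT = 298.15/13.00 = 22.93.
Ẇ_min = Q̇/COP_Carnot = 1440000/22.93 = 62790 W = 84.20 hp.

84 hp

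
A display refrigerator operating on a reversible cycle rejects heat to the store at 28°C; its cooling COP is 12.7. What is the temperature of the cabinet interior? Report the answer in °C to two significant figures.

For a Carnot refrigerator COP_R = T_C/(T_H − T_C), so T_C = COP·T_H/(1 + COP).
With T_H = 301.15 K, T_C = 12.7 × 301.15/13.70 = 279.17 K.
Converting, 279.17 K = 6.02°C.

6.0 °C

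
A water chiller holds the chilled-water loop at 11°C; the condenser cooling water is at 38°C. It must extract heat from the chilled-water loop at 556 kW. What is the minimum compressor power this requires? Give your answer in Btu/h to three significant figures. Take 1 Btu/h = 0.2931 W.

180000 Btu/h

In absolute terms T_C = 284.15 K and T_H = 311.15 K, so ΔT = 27.00 K.
COP_Carnot = T_C/ΔT = 284.15/27.00 = 10.52.
Ẇ_min = Q̇/COP_Carnot = 556.0/10.52 = 52.83 kW = 180200 Btu/h.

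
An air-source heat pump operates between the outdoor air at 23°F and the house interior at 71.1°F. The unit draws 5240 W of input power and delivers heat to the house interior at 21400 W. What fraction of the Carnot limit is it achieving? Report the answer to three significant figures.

0.370

COP_actual = Q̇_H/Ẇ = 21400/5240 = 4.084.
In absolute terms T_C = 268.15 K and T_H = 294.87 K, so ΔT = 26.72 K.
COP_Carnot = T_H/ΔT = 294.87/26.72 = 11.03.
η_II = COP_actual/COP_Carnot = 4.084/11.03 = 0.3701.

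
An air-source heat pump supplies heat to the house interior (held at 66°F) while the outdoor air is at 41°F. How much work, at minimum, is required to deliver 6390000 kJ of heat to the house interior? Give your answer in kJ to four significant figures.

303900 kJ

In absolute terms T_C = 278.15 K and T_H = 292.04 K, so ΔT = 13.89 K.
The reversible limit is COP_HP = T_H/ΔT = 21.03, so W_min = Q_H/COP = Q_H·ΔT/T_H.
W_min = 6390000 × 13.89/292.04 = 303900 kJ.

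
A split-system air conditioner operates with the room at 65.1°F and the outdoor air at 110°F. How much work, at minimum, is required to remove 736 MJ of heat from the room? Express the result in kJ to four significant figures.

In absolute terms T_C = 291.54 K and T_H = 316.48 K, so ΔT = 24.94 K.
The reversible limit is COP_R = T_C/ΔT = 11.69, so W_min = Q_C/COP = Q_C·ΔT/T_C.
W_min = 736.0 × 24.94/291.54 = 62.97 MJ = 62970 kJ.

62970 kJ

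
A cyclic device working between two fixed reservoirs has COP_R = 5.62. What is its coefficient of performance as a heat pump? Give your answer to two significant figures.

The first law on one cycle gives Q_H = Q_C + W, so Q_H/W = Q_C/W + 1.
COP_HP = COP_R + 1 = 5.62 + 1 = 6.62.

6.6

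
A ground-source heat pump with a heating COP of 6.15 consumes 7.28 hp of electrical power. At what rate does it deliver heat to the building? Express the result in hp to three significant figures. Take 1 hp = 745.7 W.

44.8 hp

Q̇_H = COP_HP × Ẇ = 6.15 × 7.280 = 44.77 hp.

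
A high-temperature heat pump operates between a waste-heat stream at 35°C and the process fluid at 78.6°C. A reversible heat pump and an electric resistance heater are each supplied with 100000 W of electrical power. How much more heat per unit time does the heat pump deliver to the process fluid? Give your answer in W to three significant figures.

707000 W

In absolute terms T_C = 308.15 K and T_H = 351.75 K, so ΔT = 43.60 K.
COP_Carnot = T_H/ΔT = 351.75/43.60 = 8.068.
The heat pump delivers Q̇_H = COP × Ẇ = 806800 W; the resistance heater delivers Ẇ = 100000 W.
Extra = (COP − 1)·Ẇ = 706800 W.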